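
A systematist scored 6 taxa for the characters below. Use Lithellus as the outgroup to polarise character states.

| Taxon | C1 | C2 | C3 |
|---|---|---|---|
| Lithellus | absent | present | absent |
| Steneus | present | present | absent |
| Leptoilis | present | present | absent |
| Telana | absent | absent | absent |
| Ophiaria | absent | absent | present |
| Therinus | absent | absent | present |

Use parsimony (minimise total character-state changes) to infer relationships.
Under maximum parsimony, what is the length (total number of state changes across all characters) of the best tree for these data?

3

Character polarity is set by the outgroup: the derived state is whichever differs from the outgroup's state, so for C2 the derived state is 'absent', and for the remaining characters it is 'present'.
Only Leptoilis and Steneus show the derived state 'present' for C1, supporting them as a clade.
Only Ophiaria, Telana, and Therinus show the derived state 'absent' for C2, supporting them as a clade.
Only Ophiaria and Therinus show the derived state 'present' for C3, supporting them as a clade.
Most parsimonious ingroup topology: ((Steneus,Leptoilis),(Telana,(Ophiaria,Therinus))).
Changes per character on this tree: C1: 1; C2: 1; C3: 1.
Total = 3.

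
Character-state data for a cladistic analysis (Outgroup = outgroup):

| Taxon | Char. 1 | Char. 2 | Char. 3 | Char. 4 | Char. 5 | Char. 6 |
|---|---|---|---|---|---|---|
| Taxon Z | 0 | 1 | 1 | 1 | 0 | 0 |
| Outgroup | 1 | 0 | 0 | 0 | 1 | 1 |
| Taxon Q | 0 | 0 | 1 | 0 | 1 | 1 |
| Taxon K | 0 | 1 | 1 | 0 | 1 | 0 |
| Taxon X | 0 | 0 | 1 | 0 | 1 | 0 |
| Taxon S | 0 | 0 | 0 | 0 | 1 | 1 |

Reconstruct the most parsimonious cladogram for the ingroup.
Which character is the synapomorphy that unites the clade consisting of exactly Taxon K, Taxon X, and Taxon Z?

Char. 6

Character polarity is set by the outgroup: the derived state is whichever differs from the outgroup's state, so for Char. 1, Char. 5, Char. 6 the derived state is '0', and for the remaining characters it is '1'.
All ingroup taxa share the derived state '0' for Char. 1; it defines the ingroup but does not resolve relationships within it.
Char. 2 (derived state '1') is shared by Taxon K and Taxon Z — a synapomorphy uniting that clade.
Char. 3: derived state '1' in Taxon K, Taxon Q, Taxon X, and Taxon Z only — synapomorphy for {Taxon K, Taxon Q, Taxon X, Taxon Z}.
Char. 4 (derived state '1') is unique to Taxon Z (autapomorphy; uninformative for grouping).
Char. 5 (derived state '0') is unique to Taxon Z (autapomorphy; uninformative for grouping).
Only Taxon K, Taxon X, and Taxon Z show the derived state '0' for Char. 6, supporting them as a clade.
Most parsimonious ingroup topology: ((((Taxon Z,Taxon K),Taxon X),Taxon Q),Taxon S).
The clade {Taxon K, Taxon X, Taxon Z} is supported by Char. 6: its derived state '0' occurs in exactly those taxa and in no other taxon (including the outgroup).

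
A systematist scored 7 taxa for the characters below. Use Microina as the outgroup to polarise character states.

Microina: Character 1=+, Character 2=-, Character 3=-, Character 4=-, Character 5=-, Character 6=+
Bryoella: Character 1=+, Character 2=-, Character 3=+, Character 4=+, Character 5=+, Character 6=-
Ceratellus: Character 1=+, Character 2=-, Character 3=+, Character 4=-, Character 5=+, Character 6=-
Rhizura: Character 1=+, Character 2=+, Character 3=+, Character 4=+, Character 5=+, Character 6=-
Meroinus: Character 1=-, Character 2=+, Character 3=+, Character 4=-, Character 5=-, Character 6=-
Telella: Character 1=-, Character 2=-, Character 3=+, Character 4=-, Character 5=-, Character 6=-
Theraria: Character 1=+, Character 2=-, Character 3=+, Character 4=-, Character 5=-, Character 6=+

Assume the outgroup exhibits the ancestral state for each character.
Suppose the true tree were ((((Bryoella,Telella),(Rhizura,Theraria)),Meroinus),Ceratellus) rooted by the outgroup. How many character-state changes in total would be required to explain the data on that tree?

Map each character onto ((((Bryoella,Telella),(Rhizura,Theraria)),Meroinus),Ceratellus) (rooted by Microina) and count the minimum state changes it requires (Fitch parsimony):
Character 1: 2; Character 2: 2; Character 3: 1; Character 4: 2; Character 5: 3; Character 6: 2.
Total tree length = 12.

12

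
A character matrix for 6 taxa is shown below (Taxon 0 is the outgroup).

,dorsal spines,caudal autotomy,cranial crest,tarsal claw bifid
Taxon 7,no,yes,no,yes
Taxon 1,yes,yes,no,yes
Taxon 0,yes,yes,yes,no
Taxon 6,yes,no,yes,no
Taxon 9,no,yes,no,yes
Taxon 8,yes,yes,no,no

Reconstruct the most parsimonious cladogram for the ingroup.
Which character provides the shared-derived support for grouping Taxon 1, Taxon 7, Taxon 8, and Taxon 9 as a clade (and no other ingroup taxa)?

Character polarity is set by the outgroup: the derived state is whichever differs from the outgroup's state, so for dorsal spines, caudal autotomy, cranial crest the derived state is 'no', and for the remaining characters it is 'yes'.
dorsal spines (derived state 'no') is shared by Taxon 7 and Taxon 9 — a synapomorphy uniting that clade.
caudal autotomy (derived state 'no') is unique to Taxon 6 (autapomorphy; uninformative for grouping).
cranial crest (derived state 'no') is shared by Taxon 1, Taxon 7, Taxon 8, and Taxon 9 — a synapomorphy uniting that clade.
tarsal claw bifid (derived state 'yes') is shared by Taxon 1, Taxon 7, and Taxon 9 — a synapomorphy uniting that clade.
Most parsimonious ingroup topology: ((((Taxon 9,Taxon 7),Taxon 1),Taxon 8),Taxon 6).
The clade {Taxon 1, Taxon 7, Taxon 8, Taxon 9} is supported by cranial crest: its derived state 'no' occurs in exactly those taxa and in no other taxon (including the outgroup).

cranial crest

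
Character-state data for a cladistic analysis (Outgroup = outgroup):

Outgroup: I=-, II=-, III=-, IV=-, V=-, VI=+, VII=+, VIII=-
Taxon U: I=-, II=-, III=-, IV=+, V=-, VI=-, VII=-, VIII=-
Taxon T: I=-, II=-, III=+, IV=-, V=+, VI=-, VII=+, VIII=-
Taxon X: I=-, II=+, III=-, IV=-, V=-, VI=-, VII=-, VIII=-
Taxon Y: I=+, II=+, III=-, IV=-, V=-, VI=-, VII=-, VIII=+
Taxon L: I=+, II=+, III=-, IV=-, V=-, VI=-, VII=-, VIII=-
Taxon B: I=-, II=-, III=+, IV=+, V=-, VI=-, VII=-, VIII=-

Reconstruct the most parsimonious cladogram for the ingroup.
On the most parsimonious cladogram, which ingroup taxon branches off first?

Character polarity is set by the outgroup: the derived state is whichever differs from the outgroup's state, so for VI, VII the derived state is '-', and for the remaining characters it is '+'.
Only Taxon L and Taxon Y show the derived state '+' for I, supporting them as a clade.
Only Taxon L, Taxon X, and Taxon Y show the derived state '+' for II, supporting them as a clade.
III (state '+') occurs in Taxon B and Taxon T but conflicts with the nesting implied by the other characters — most parsimoniously interpreted as homoplasy.
IV: derived state '+' in Taxon B and Taxon U only — synapomorphy for {Taxon B, Taxon U}.
V: derived state '+' in Taxon T only — an autapomorphy, so it tells us nothing about relationships among taxa.
All ingroup taxa share the derived state '-' for VI; it defines the ingroup but does not resolve relationships within it.
VII (derived state '-') is shared by Taxon B, Taxon L, Taxon U, Taxon X, and Taxon Y — a synapomorphy uniting that clade.
VIII: derived state '+' in Taxon Y only — an autapomorphy, so it tells us nothing about relationships among taxa.
Most parsimonious ingroup topology: ((((Taxon Y,Taxon L),Taxon X),(Taxon U,Taxon B)),Taxon T).
Taxon T is sister to the clade containing all other ingroup taxa, so it is the earliest-diverging (most basal) ingroup lineage.

Taxon T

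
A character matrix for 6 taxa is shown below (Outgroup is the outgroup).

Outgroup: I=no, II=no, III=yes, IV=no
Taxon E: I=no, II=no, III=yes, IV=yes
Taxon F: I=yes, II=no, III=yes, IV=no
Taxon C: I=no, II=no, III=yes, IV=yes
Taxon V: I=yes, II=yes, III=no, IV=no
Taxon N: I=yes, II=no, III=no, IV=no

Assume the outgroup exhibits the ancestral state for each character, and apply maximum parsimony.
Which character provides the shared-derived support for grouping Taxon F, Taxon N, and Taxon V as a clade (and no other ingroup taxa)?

I

Character polarity is set by the outgroup: the derived state is whichever differs from the outgroup's state, so for III the derived state is 'no', and for the remaining characters it is 'yes'.
Only Taxon F, Taxon N, and Taxon V show the derived state 'yes' for I, supporting them as a clade.
II: derived state 'yes' in Taxon V only — an autapomorphy, so it tells us nothing about relationships among taxa.
III (derived state 'no') is shared by Taxon N and Taxon V — a synapomorphy uniting that clade.
IV (derived state 'yes') is shared by Taxon C and Taxon E — a synapomorphy uniting that clade.
Most parsimonious ingroup topology: ((Taxon E,Taxon C),(Taxon F,(Taxon V,Taxon N))).
The clade {Taxon F, Taxon N, Taxon V} is supported by I: its derived state 'yes' occurs in exactly those taxa and in no other taxon (including the outgroup).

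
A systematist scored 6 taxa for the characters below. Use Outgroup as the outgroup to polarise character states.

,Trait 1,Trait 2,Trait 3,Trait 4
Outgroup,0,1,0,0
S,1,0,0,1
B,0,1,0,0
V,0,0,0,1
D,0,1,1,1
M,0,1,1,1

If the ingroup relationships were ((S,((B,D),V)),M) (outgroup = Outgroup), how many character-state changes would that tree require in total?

Map each character onto ((S,((B,D),V)),M) (rooted by Outgroup) and count the minimum state changes it requires (Fitch parsimony):
Trait 1: 1; Trait 2: 2; Trait 3: 2; Trait 4: 2.
Total tree length = 7.

7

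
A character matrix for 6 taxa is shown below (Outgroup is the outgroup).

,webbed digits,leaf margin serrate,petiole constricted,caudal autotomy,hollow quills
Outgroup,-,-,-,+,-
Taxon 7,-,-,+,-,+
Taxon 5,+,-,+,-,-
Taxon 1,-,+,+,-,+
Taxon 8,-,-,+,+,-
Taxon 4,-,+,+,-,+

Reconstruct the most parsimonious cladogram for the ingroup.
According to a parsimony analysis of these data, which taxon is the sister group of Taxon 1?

Taxon 4

Character polarity is set by the outgroup: the derived state is whichever differs from the outgroup's state, so for caudal autotomy the derived state is '-', and for the remaining characters it is '+'.
webbed digits: derived state '+' in Taxon 5 only — an autapomorphy, so it tells us nothing about relationships among taxa.
leaf margin serrate: derived state '+' in Taxon 1 and Taxon 4 only — synapomorphy for {Taxon 1, Taxon 4}.
All ingroup taxa share the derived state '+' for petiole constricted; it defines the ingroup but does not resolve relationships within it.
Only Taxon 1, Taxon 4, Taxon 5, and Taxon 7 show the derived state '-' for caudal autotomy, supporting them as a clade.
hollow quills: derived state '+' in Taxon 1, Taxon 4, and Taxon 7 only — synapomorphy for {Taxon 1, Taxon 4, Taxon 7}.
Most parsimonious ingroup topology: (((Taxon 7,(Taxon 1,Taxon 4)),Taxon 5),Taxon 8).
Taxon 1 and Taxon 4 form a cherry on this tree, so they are sister taxa.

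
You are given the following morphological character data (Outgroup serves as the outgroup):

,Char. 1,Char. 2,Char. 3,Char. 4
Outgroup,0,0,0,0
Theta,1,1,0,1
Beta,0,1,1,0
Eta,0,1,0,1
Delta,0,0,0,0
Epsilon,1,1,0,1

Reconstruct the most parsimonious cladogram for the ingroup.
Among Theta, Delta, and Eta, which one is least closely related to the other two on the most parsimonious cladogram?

Delta

The outgroup has state '0' for every character, so '1' is the derived state throughout.
Only Epsilon and Theta show the derived state '1' for Char. 1, supporting them as a clade.
Char. 2: derived state '1' in Beta, Epsilon, Eta, and Theta only — synapomorphy for {Beta, Epsilon, Eta, Theta}.
Char. 3: derived state '1' in Beta only — an autapomorphy, so it tells us nothing about relationships among taxa.
Char. 4: derived state '1' in Epsilon, Eta, and Theta only — synapomorphy for {Epsilon, Eta, Theta}.
Most parsimonious ingroup topology: ((((Theta,Epsilon),Eta),Beta),Delta).
Theta and Eta share a more recent common ancestor with each other than either does with Delta, so Delta is the least closely related of the three.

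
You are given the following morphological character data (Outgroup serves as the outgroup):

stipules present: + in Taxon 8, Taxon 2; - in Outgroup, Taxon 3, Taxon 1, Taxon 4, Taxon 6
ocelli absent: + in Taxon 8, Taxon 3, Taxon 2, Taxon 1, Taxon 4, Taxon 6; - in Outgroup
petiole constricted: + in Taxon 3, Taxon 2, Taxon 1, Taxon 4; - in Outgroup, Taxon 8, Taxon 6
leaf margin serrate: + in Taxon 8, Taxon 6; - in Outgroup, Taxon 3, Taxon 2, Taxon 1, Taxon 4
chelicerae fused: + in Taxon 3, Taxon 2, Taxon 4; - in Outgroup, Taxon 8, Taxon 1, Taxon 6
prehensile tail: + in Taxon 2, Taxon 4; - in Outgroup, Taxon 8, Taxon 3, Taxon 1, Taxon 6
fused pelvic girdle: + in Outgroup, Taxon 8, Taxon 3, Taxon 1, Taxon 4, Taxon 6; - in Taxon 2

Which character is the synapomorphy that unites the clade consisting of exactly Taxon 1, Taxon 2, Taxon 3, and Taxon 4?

petiole constricted

Character polarity is set by the outgroup: the derived state is whichever differs from the outgroup's state, so for fused pelvic girdle the derived state is '-', and for the remaining characters it is '+'.
stipules present (state '+') occurs in Taxon 2 and Taxon 8 but conflicts with the nesting implied by the other characters — most parsimoniously interpreted as homoplasy.
All ingroup taxa share the derived state '+' for ocelli absent; it defines the ingroup but does not resolve relationships within it.
petiole constricted (derived state '+') is shared by Taxon 1, Taxon 2, Taxon 3, and Taxon 4 — a synapomorphy uniting that clade.
leaf margin serrate (derived state '+') is shared by Taxon 6 and Taxon 8 — a synapomorphy uniting that clade.
Only Taxon 2, Taxon 3, and Taxon 4 show the derived state '+' for chelicerae fused, supporting them as a clade.
Only Taxon 2 and Taxon 4 show the derived state '+' for prehensile tail, supporting them as a clade.
fused pelvic girdle (derived state '-') is unique to Taxon 2 (autapomorphy; uninformative for grouping).
Most parsimonious ingroup topology: ((Taxon 8,Taxon 6),((Taxon 3,(Taxon 2,Taxon 4)),Taxon 1)).
The clade {Taxon 1, Taxon 2, Taxon 3, Taxon 4} is supported by petiole constricted: its derived state '+' occurs in exactly those taxa and in no other taxon (including the outgroup).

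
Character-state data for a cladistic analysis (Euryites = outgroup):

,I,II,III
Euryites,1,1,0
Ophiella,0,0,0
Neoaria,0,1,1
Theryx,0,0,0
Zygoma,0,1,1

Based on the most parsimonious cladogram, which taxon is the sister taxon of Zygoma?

Character polarity is set by the outgroup: the derived state is whichever differs from the outgroup's state, so for I, II the derived state is '0', and for the remaining characters it is '1'.
All ingroup taxa share the derived state '0' for I; it defines the ingroup but does not resolve relationships within it.
Only Ophiella and Theryx show the derived state '0' for II, supporting them as a clade.
III: derived state '1' in Neoaria and Zygoma only — synapomorphy for {Neoaria, Zygoma}.
Most parsimonious ingroup topology: ((Ophiella,Theryx),(Neoaria,Zygoma)).
Zygoma and Neoaria form a cherry on this tree, so they are sister taxa.

Neoaria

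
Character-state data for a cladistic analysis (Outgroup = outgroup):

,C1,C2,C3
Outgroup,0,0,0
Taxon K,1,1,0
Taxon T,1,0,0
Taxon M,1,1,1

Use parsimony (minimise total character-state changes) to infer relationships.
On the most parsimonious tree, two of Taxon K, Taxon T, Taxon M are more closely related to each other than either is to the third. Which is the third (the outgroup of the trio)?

The outgroup has state '0' for every character, so '1' is the derived state throughout.
C1 (derived state '1') is shared by all ingroup taxa — unites the whole ingroup.
C2: derived state '1' in Taxon K and Taxon M only — synapomorphy for {Taxon K, Taxon M}.
C3: derived state '1' in Taxon M only — an autapomorphy, so it tells us nothing about relationships among taxa.
Most parsimonious ingroup topology: ((Taxon K,Taxon M),Taxon T).
Taxon K and Taxon M share a more recent common ancestor with each other than either does with Taxon T, so Taxon T is the least closely related of the three.

Taxon T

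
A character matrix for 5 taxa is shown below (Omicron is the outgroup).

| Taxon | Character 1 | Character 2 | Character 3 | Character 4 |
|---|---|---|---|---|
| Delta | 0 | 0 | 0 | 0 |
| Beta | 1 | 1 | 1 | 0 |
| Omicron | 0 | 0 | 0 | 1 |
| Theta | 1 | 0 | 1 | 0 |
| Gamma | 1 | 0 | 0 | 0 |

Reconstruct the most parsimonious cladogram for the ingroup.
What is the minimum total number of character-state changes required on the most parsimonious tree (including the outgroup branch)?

4

Character polarity is set by the outgroup: the derived state is whichever differs from the outgroup's state, so for Character 4 the derived state is '0', and for the remaining characters it is '1'.
Character 1 (derived state '1') is shared by Beta, Gamma, and Theta — a synapomorphy uniting that clade.
Character 2 (derived state '1') is unique to Beta (autapomorphy; uninformative for grouping).
Character 3 (derived state '1') is shared by Beta and Theta — a synapomorphy uniting that clade.
Character 4 (derived state '0') is shared by all ingroup taxa — unites the whole ingroup.
Most parsimonious ingroup topology: ((Gamma,(Beta,Theta)),Delta).
Changes per character on this tree: Character 1: 1; Character 2: 1; Character 3: 1; Character 4: 1.
Total = 4.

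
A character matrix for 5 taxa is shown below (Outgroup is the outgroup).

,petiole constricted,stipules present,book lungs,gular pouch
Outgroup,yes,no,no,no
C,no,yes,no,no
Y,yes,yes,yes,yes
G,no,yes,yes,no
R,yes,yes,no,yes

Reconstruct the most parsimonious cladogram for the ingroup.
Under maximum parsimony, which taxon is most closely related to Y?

R

Character polarity is set by the outgroup: the derived state is whichever differs from the outgroup's state, so for petiole constricted the derived state is 'no', and for the remaining characters it is 'yes'.
Only C and G show the derived state 'no' for petiole constricted, supporting them as a clade.
stipules present (derived state 'yes') is shared by all ingroup taxa — unites the whole ingroup.
book lungs (state 'yes') occurs in G and Y but conflicts with the nesting implied by the other characters — most parsimoniously interpreted as homoplasy.
gular pouch (derived state 'yes') is shared by R and Y — a synapomorphy uniting that clade.
Most parsimonious ingroup topology: ((C,G),(Y,R)).
Y and R form a cherry on this tree, so they are sister taxa.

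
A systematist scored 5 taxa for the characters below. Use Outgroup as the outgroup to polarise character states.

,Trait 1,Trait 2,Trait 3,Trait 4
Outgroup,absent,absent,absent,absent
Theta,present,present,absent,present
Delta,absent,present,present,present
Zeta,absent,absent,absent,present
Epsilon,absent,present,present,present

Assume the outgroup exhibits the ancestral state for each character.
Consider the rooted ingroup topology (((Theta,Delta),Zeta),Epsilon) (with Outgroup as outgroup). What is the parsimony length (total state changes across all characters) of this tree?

Map each character onto (((Theta,Delta),Zeta),Epsilon) (rooted by Outgroup) and count the minimum state changes it requires (Fitch parsimony):
Trait 1: 1; Trait 2: 2; Trait 3: 2; Trait 4: 1.
Total tree length = 6.

6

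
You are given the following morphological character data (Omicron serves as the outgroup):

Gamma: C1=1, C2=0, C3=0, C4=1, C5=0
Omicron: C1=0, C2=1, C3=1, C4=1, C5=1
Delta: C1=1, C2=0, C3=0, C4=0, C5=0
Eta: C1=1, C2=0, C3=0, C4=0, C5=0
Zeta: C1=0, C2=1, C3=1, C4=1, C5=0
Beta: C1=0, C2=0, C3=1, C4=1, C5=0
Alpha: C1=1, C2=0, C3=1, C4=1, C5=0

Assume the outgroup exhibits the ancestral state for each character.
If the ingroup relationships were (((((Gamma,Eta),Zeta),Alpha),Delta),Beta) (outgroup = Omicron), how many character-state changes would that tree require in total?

Map each character onto (((((Gamma,Eta),Zeta),Alpha),Delta),Beta) (rooted by Omicron) and count the minimum state changes it requires (Fitch parsimony):
C1: 2; C2: 2; C3: 2; C4: 2; C5: 1.
Total tree length = 9.

9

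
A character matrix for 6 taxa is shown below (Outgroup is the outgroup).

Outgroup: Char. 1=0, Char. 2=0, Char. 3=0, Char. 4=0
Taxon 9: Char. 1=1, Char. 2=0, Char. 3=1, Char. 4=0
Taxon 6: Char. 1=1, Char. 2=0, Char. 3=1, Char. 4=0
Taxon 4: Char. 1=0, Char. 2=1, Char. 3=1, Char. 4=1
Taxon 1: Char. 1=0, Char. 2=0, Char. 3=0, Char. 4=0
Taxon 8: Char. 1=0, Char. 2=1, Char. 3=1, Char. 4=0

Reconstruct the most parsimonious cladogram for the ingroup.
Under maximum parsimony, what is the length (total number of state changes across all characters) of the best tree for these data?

4

The outgroup has state '0' for every character, so '1' is the derived state throughout.
Char. 1 (derived state '1') is shared by Taxon 6 and Taxon 9 — a synapomorphy uniting that clade.
Only Taxon 4 and Taxon 8 show the derived state '1' for Char. 2, supporting them as a clade.
Only Taxon 4, Taxon 6, Taxon 8, and Taxon 9 show the derived state '1' for Char. 3, supporting them as a clade.
Char. 4: derived state '1' in Taxon 4 only — an autapomorphy, so it tells us nothing about relationships among taxa.
Most parsimonious ingroup topology: (((Taxon 9,Taxon 6),(Taxon 4,Taxon 8)),Taxon 1).
Changes per character on this tree: Char. 1: 1; Char. 2: 1; Char. 3: 1; Char. 4: 1.
Total = 4.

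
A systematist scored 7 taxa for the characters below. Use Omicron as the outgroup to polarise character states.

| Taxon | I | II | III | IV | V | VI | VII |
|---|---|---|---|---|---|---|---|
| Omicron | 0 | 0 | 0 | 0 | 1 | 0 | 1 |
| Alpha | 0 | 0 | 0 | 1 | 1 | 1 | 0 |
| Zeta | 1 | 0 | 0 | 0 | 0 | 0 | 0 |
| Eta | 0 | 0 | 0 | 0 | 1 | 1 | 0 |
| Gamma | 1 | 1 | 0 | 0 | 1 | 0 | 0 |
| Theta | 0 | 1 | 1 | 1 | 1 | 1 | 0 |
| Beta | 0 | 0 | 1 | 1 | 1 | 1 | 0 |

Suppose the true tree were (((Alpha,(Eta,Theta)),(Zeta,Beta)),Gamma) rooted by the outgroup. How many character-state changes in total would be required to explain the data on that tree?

Map each character onto (((Alpha,(Eta,Theta)),(Zeta,Beta)),Gamma) (rooted by Omicron) and count the minimum state changes it requires (Fitch parsimony):
I: 2; II: 2; III: 2; IV: 3; V: 1; VI: 2; VII: 1.
Total tree length = 13.

13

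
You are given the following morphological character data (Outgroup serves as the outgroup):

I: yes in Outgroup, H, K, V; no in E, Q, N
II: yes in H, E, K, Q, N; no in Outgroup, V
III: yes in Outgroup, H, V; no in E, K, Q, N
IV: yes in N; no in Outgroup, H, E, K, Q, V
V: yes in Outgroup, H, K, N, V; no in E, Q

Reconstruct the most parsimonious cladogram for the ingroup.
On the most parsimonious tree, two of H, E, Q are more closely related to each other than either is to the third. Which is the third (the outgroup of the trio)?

H

Character polarity is set by the outgroup: the derived state is whichever differs from the outgroup's state, so for I, III, V the derived state is 'no', and for the remaining characters it is 'yes'.
Only E, N, and Q show the derived state 'no' for I, supporting them as a clade.
II: derived state 'yes' in E, H, K, N, and Q only — synapomorphy for {E, H, K, N, Q}.
III: derived state 'no' in E, K, N, and Q only — synapomorphy for {E, K, N, Q}.
IV: derived state 'yes' in N only — an autapomorphy, so it tells us nothing about relationships among taxa.
V (derived state 'no') is shared by E and Q — a synapomorphy uniting that clade.
Most parsimonious ingroup topology: ((H,(((E,Q),N),K)),V).
E and Q share a more recent common ancestor with each other than either does with H, so H is the least closely related of the three.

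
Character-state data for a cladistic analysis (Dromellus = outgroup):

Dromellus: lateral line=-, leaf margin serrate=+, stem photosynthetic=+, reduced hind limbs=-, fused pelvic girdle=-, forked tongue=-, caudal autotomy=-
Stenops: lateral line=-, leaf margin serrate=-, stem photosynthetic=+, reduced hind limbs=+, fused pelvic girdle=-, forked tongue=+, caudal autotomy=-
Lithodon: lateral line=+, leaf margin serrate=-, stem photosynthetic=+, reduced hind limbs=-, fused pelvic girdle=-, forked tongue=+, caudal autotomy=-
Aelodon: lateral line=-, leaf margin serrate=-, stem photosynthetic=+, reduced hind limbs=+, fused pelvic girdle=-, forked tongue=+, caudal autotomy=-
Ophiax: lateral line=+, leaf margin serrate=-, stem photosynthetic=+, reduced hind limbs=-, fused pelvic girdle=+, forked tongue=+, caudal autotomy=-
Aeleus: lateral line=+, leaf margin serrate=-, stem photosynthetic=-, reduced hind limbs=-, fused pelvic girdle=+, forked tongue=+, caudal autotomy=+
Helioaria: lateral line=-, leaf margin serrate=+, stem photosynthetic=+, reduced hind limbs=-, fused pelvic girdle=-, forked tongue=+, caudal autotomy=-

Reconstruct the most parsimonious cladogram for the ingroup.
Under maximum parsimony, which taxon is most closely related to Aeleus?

Ophiax

Character polarity is set by the outgroup: the derived state is whichever differs from the outgroup's state, so for leaf margin serrate, stem photosynthetic the derived state is '-', and for the remaining characters it is '+'.
lateral line: derived state '+' in Aeleus, Lithodon, and Ophiax only — synapomorphy for {Aeleus, Lithodon, Ophiax}.
leaf margin serrate: derived state '-' in Aeleus, Aelodon, Lithodon, Ophiax, and Stenops only — synapomorphy for {Aeleus, Aelodon, Lithodon, Ophiax, Stenops}.
stem photosynthetic: derived state '-' in Aeleus only — an autapomorphy, so it tells us nothing about relationships among taxa.
reduced hind limbs: derived state '+' in Aelodon and Stenops only — synapomorphy for {Aelodon, Stenops}.
Only Aeleus and Ophiax show the derived state '+' for fused pelvic girdle, supporting them as a clade.
forked tongue (derived state '+') is shared by all ingroup taxa — unites the whole ingroup.
caudal autotomy (derived state '+') is unique to Aeleus (autapomorphy; uninformative for grouping).
Most parsimonious ingroup topology: (((Stenops,Aelodon),(Lithodon,(Ophiax,Aeleus))),Helioaria).
Aeleus and Ophiax form a cherry on this tree, so they are sister taxa.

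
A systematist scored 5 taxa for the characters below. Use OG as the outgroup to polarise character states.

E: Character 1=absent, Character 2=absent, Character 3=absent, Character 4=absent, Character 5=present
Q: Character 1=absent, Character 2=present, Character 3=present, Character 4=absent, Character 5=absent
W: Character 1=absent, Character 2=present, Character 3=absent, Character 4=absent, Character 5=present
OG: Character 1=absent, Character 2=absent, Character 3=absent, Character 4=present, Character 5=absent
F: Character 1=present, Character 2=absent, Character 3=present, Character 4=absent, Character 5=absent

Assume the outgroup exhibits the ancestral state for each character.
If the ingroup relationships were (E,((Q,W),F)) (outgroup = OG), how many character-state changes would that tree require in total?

Map each character onto (E,((Q,W),F)) (rooted by OG) and count the minimum state changes it requires (Fitch parsimony):
Character 1: 1; Character 2: 1; Character 3: 2; Character 4: 1; Character 5: 2.
Total tree length = 7.

7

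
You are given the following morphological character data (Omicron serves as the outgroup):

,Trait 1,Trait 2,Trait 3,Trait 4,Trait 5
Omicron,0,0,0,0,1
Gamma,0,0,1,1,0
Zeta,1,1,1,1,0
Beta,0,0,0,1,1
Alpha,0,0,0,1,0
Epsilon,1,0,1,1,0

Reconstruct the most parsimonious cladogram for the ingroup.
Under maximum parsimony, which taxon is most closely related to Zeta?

Character polarity is set by the outgroup: the derived state is whichever differs from the outgroup's state, so for Trait 5 the derived state is '0', and for the remaining characters it is '1'.
Only Epsilon and Zeta show the derived state '1' for Trait 1, supporting them as a clade.
Trait 2: derived state '1' in Zeta only — an autapomorphy, so it tells us nothing about relationships among taxa.
Trait 3 (derived state '1') is shared by Epsilon, Gamma, and Zeta — a synapomorphy uniting that clade.
Trait 4 (derived state '1') is shared by all ingroup taxa — unites the whole ingroup.
Trait 5: derived state '0' in Alpha, Epsilon, Gamma, and Zeta only — synapomorphy for {Alpha, Epsilon, Gamma, Zeta}.
Most parsimonious ingroup topology: (((Gamma,(Zeta,Epsilon)),Alpha),Beta).
Zeta and Epsilon form a cherry on this tree, so they are sister taxa.

Epsilon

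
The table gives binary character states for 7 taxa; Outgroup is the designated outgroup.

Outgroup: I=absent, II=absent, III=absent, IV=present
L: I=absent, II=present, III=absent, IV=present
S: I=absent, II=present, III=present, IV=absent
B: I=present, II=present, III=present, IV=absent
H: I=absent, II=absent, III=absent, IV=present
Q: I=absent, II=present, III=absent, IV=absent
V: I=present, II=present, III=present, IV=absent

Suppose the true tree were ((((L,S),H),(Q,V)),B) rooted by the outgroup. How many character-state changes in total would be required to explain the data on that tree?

10

Map each character onto ((((L,S),H),(Q,V)),B) (rooted by Outgroup) and count the minimum state changes it requires (Fitch parsimony):
I: 2; II: 2; III: 3; IV: 3.
Total tree length = 10.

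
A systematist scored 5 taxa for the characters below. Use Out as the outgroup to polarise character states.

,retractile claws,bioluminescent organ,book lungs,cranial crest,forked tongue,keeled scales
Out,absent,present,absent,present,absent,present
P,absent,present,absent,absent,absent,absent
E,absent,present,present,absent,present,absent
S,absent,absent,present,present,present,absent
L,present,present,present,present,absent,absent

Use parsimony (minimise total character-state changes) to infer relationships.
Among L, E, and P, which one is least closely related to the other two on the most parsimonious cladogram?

Character polarity is set by the outgroup: the derived state is whichever differs from the outgroup's state, so for bioluminescent organ, cranial crest, keeled scales the derived state is 'absent', and for the remaining characters it is 'present'.
retractile claws: derived state 'present' in L only — an autapomorphy, so it tells us nothing about relationships among taxa.
bioluminescent organ (derived state 'absent') is unique to S (autapomorphy; uninformative for grouping).
book lungs: derived state 'present' in E, L, and S only — synapomorphy for {E, L, S}.
cranial crest (state 'absent') occurs in E and P but conflicts with the nesting implied by the other characters — most parsimoniously interpreted as homoplasy.
Only E and S show the derived state 'present' for forked tongue, supporting them as a clade.
keeled scales (derived state 'absent') is shared by all ingroup taxa — unites the whole ingroup.
Most parsimonious ingroup topology: (P,((E,S),L)).
E and L share a more recent common ancestor with each other than either does with P, so P is the least closely related of the three.

P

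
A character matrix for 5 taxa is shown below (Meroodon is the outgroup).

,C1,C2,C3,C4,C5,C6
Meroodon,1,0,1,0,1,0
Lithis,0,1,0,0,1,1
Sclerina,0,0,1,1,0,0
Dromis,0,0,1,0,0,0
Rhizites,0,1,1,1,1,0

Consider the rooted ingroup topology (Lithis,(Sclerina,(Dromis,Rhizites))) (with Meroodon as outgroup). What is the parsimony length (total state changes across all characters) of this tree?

Map each character onto (Lithis,(Sclerina,(Dromis,Rhizites))) (rooted by Meroodon) and count the minimum state changes it requires (Fitch parsimony):
C1: 1; C2: 2; C3: 1; C4: 2; C5: 2; C6: 1.
Total tree length = 9.

9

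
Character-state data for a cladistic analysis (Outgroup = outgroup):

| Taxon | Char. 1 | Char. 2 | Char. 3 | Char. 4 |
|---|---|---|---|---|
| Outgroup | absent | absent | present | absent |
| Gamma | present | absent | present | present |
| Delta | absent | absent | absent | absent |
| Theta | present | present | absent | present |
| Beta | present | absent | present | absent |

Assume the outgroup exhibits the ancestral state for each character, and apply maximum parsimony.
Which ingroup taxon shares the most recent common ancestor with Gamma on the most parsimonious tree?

Theta

Character polarity is set by the outgroup: the derived state is whichever differs from the outgroup's state, so for Char. 3 the derived state is 'absent', and for the remaining characters it is 'present'.
Char. 1: derived state 'present' in Beta, Gamma, and Theta only — synapomorphy for {Beta, Gamma, Theta}.
Char. 2 (derived state 'present') is unique to Theta (autapomorphy; uninformative for grouping).
Char. 3 (state 'absent') occurs in Delta and Theta but conflicts with the nesting implied by the other characters — most parsimoniously interpreted as homoplasy.
Char. 4: derived state 'present' in Gamma and Theta only — synapomorphy for {Gamma, Theta}.
Most parsimonious ingroup topology: (((Gamma,Theta),Beta),Delta).
Gamma and Theta form a cherry on this tree, so they are sister taxa.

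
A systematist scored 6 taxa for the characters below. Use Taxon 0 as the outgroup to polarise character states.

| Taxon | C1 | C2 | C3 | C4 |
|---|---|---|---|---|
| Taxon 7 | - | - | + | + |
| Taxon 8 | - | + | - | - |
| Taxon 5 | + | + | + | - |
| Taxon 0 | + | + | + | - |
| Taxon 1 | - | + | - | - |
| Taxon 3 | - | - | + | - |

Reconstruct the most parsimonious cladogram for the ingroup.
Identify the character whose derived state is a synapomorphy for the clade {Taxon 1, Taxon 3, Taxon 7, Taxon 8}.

C1

Character polarity is set by the outgroup: the derived state is whichever differs from the outgroup's state, so for C1, C2, C3 the derived state is '-', and for the remaining characters it is '+'.
C1 (derived state '-') is shared by Taxon 1, Taxon 3, Taxon 7, and Taxon 8 — a synapomorphy uniting that clade.
Only Taxon 3 and Taxon 7 show the derived state '-' for C2, supporting them as a clade.
C3 (derived state '-') is shared by Taxon 1 and Taxon 8 — a synapomorphy uniting that clade.
C4 (derived state '+') is unique to Taxon 7 (autapomorphy; uninformative for grouping).
Most parsimonious ingroup topology: (((Taxon 1,Taxon 8),(Taxon 7,Taxon 3)),Taxon 5).
The clade {Taxon 1, Taxon 3, Taxon 7, Taxon 8} is supported by C1: its derived state '-' occurs in exactly those taxa and in no other taxon (including the outgroup).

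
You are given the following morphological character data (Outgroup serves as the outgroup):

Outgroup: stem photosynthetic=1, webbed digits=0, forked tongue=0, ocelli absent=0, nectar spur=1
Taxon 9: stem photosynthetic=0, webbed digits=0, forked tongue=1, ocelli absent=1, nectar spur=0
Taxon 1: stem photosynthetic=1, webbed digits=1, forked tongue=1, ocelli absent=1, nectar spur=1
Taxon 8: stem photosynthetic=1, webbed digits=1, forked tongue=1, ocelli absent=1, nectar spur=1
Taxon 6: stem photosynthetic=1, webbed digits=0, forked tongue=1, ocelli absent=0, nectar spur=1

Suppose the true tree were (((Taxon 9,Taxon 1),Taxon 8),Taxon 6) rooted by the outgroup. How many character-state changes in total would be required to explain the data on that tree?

Map each character onto (((Taxon 9,Taxon 1),Taxon 8),Taxon 6) (rooted by Outgroup) and count the minimum state changes it requires (Fitch parsimony):
stem photosynthetic: 1; webbed digits: 2; forked tongue: 1; ocelli absent: 1; nectar spur: 1.
Total tree length = 6.

6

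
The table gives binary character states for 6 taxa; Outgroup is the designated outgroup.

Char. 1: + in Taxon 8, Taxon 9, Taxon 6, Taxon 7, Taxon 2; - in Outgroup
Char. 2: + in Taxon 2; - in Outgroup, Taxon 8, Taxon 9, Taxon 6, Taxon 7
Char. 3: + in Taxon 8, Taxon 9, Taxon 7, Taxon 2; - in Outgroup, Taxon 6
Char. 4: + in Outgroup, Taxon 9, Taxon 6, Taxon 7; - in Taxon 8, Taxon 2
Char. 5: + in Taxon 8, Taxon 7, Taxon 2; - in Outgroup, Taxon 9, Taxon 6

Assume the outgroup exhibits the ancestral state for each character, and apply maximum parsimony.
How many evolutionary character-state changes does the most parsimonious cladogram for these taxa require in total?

5

Character polarity is set by the outgroup: the derived state is whichever differs from the outgroup's state, so for Char. 4 the derived state is '-', and for the remaining characters it is '+'.
Char. 1 (derived state '+') is shared by all ingroup taxa — unites the whole ingroup.
Char. 2: derived state '+' in Taxon 2 only — an autapomorphy, so it tells us nothing about relationships among taxa.
Char. 3: derived state '+' in Taxon 2, Taxon 7, Taxon 8, and Taxon 9 only — synapomorphy for {Taxon 2, Taxon 7, Taxon 8, Taxon 9}.
Only Taxon 2 and Taxon 8 show the derived state '-' for Char. 4, supporting them as a clade.
Char. 5: derived state '+' in Taxon 2, Taxon 7, and Taxon 8 only — synapomorphy for {Taxon 2, Taxon 7, Taxon 8}.
Most parsimonious ingroup topology: ((((Taxon 8,Taxon 2),Taxon 7),Taxon 9),Taxon 6).
Changes per character on this tree: Char. 1: 1; Char. 2: 1; Char. 3: 1; Char. 4: 1; Char. 5: 1.
Total = 5.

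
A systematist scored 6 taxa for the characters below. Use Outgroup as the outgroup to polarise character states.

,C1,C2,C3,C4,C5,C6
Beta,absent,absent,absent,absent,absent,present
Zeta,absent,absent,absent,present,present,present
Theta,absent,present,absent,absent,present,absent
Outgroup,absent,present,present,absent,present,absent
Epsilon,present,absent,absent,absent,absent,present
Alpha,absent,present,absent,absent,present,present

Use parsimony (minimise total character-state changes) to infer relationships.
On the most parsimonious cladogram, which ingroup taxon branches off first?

Theta

Character polarity is set by the outgroup: the derived state is whichever differs from the outgroup's state, so for C2, C3, C5 the derived state is 'absent', and for the remaining characters it is 'present'.
C1 (derived state 'present') is unique to Epsilon (autapomorphy; uninformative for grouping).
C2 (derived state 'absent') is shared by Beta, Epsilon, and Zeta — a synapomorphy uniting that clade.
C3 (derived state 'absent') is shared by all ingroup taxa — unites the whole ingroup.
C4: derived state 'present' in Zeta only — an autapomorphy, so it tells us nothing about relationships among taxa.
C5: derived state 'absent' in Beta and Epsilon only — synapomorphy for {Beta, Epsilon}.
C6 (derived state 'present') is shared by Alpha, Beta, Epsilon, and Zeta — a synapomorphy uniting that clade.
Most parsimonious ingroup topology: ((((Beta,Epsilon),Zeta),Alpha),Theta).
Theta is sister to the clade containing all other ingroup taxa, so it is the earliest-diverging (most basal) ingroup lineage.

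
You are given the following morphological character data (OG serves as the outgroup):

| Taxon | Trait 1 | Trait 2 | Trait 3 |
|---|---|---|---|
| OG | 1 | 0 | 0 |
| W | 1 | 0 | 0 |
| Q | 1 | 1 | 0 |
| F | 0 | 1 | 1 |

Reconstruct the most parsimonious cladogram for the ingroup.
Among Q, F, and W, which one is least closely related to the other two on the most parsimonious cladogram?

Character polarity is set by the outgroup: the derived state is whichever differs from the outgroup's state, so for Trait 1 the derived state is '0', and for the remaining characters it is '1'.
Trait 1 (derived state '0') is unique to F (autapomorphy; uninformative for grouping).
Only F and Q show the derived state '1' for Trait 2, supporting them as a clade.
Trait 3 (derived state '1') is unique to F (autapomorphy; uninformative for grouping).
Most parsimonious ingroup topology: (W,(Q,F)).
Q and F share a more recent common ancestor with each other than either does with W, so W is the least closely related of the three.

W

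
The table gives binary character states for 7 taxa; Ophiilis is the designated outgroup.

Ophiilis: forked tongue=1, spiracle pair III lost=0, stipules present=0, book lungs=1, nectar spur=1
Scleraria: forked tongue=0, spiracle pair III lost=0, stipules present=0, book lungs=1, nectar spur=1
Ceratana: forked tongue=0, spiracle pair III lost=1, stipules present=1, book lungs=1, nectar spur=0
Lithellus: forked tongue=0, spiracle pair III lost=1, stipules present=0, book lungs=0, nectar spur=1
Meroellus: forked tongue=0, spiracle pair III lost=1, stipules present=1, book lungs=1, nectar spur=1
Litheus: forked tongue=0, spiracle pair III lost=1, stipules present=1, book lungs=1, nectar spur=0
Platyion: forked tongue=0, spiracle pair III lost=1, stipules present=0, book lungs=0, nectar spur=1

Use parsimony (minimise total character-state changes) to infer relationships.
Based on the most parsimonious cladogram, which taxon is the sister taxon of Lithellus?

Platyion

Character polarity is set by the outgroup: the derived state is whichever differs from the outgroup's state, so for forked tongue, book lungs, nectar spur the derived state is '0', and for the remaining characters it is '1'.
All ingroup taxa share the derived state '0' for forked tongue; it defines the ingroup but does not resolve relationships within it.
spiracle pair III lost (derived state '1') is shared by Ceratana, Lithellus, Litheus, Meroellus, and Platyion — a synapomorphy uniting that clade.
stipules present: derived state '1' in Ceratana, Litheus, and Meroellus only — synapomorphy for {Ceratana, Litheus, Meroellus}.
book lungs (derived state '0') is shared by Lithellus and Platyion — a synapomorphy uniting that clade.
nectar spur: derived state '0' in Ceratana and Litheus only — synapomorphy for {Ceratana, Litheus}.
Most parsimonious ingroup topology: (Scleraria,(((Ceratana,Litheus),Meroellus),(Lithellus,Platyion))).
Lithellus and Platyion form a cherry on this tree, so they are sister taxa.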